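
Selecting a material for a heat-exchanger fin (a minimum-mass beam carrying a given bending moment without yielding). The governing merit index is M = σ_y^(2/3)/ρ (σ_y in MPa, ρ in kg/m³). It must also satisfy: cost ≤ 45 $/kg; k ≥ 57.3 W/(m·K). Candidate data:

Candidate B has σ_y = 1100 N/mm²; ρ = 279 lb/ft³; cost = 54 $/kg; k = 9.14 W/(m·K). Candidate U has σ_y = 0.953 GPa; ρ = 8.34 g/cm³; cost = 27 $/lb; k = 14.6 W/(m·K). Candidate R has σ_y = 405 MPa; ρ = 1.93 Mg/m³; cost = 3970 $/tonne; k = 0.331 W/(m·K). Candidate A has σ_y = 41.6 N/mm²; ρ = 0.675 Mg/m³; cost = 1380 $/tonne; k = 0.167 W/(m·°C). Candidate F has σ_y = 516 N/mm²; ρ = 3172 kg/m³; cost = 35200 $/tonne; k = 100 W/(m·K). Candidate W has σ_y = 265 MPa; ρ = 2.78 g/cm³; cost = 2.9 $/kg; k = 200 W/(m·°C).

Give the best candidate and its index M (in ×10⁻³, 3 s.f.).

Screen on constraints: cost ≤ 45 $/kg; k ≥ 57.3 W/(m·K). Survivors: candidate F, candidate W.
Normalizing units and computing the index:
  candidate F: σ_y = 516.0 MPa, ρ = 3172 kg/m³
  candidate W: σ_y = 265.0 MPa, ρ = 2780 kg/m³
  candidate F: M = 20.3×10⁻³
  candidate W: M = 14.8×10⁻³
Highest index: candidate F.

candidate F, M = 20.3×10⁻³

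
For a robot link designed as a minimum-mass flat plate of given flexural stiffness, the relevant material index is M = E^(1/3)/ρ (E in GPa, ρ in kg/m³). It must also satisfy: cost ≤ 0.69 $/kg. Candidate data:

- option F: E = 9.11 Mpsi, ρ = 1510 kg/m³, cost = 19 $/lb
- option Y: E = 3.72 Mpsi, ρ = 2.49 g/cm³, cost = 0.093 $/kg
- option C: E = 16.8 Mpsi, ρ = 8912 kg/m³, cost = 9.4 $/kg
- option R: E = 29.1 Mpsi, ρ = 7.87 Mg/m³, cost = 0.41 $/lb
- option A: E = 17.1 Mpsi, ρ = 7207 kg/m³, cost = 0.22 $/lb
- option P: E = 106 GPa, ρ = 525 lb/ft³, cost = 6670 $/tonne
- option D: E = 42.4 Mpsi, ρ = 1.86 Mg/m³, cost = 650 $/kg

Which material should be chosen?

option Y

Screen on constraints: cost ≤ 0.69 $/kg. Survivors: option Y, option A.
Putting every candidate on a common basis:
  option Y: E = 25.65 GPa, ρ = 2490 kg/m³
  option A: E = 117.9 GPa, ρ = 7207 kg/m³
  option Y: M = 1.18×10⁻³
  option A: M = 0.680×10⁻³
Option Y ranks first.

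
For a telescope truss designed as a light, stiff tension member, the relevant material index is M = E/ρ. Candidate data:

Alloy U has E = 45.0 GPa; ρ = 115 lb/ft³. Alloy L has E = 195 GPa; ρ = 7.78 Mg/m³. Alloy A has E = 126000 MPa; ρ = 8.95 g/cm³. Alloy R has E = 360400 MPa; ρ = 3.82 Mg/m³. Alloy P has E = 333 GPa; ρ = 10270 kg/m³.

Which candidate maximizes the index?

alloy R

Putting every candidate on a common basis:
  alloy U: E = 45.00 GPa, ρ = 1842 kg/m³
  alloy L: E = 195.0 GPa, ρ = 7780 kg/m³
  alloy A: E = 126.0 GPa, ρ = 8950 kg/m³
  alloy R: E = 360.4 GPa, ρ = 3820 kg/m³
  alloy P: E = 333.0 GPa, ρ = 10270 kg/m³
  alloy R: M = 94.3 MN·m/kg
  alloy P: M = 32.4 MN·m/kg
  alloy L: M = 25.1 MN·m/kg
  alloy U: M = 24.4 MN·m/kg
  alloy A: M = 14.1 MN·m/kg
Highest index: alloy R.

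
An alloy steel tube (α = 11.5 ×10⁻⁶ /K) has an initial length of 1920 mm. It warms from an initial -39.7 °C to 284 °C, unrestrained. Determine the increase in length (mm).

ΔT = 284 − (-39.7) = 323.7 K.
ΔL = α·L₀·ΔT = 11.5×10⁻⁶ × 1920 mm × 323.7 K = 7.15 mm.

7.15 mm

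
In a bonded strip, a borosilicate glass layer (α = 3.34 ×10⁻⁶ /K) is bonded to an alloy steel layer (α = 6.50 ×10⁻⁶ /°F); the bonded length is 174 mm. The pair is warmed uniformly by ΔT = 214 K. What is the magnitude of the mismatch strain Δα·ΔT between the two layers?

alloy steel: α = 6.50×10⁻⁶/°F × 9/5 = 11.7×10⁻⁶/K.
Δα = |3.34 − 11.7|×10⁻⁶/K = 8.36×10⁻⁶/K.
Mismatch strain = Δα·ΔT = 8.36×10⁻⁶ × 214.0 = 1.79×10⁻³.

1.79×10⁻³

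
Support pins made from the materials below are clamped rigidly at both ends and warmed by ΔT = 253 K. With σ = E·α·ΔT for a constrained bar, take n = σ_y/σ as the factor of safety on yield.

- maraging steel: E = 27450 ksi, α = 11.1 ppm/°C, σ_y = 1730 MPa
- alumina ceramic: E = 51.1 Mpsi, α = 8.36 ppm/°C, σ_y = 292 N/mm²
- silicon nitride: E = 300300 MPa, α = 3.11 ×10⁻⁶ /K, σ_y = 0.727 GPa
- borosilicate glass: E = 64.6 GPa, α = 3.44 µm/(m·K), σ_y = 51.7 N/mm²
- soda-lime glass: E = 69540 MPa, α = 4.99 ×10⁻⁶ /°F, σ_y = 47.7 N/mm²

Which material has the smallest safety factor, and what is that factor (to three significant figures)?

Converting E to GPa, α to ×10⁻⁶/K, σ_y to MPa, then σ and n for each:
  maraging steel: E = 189.3, α = 11.1, σ_y = 1730 → σ = 532 MPa, n = 3.25
  alumina ceramic: E = 352.3, α = 8.36, σ_y = 292.0 → σ = 745 MPa, n = 0.392
  silicon nitride: E = 300.3, α = 3.11, σ_y = 727.0 → σ = 236 MPa, n = 3.08
  borosilicate glass: E = 64.60, α = 3.44, σ_y = 51.70 → σ = 56.2 MPa, n = 0.920
  soda-lime glass: E = 69.54, α = 8.98, σ_y = 47.70 → σ = 158 MPa, n = 0.302
Smallest n: soda-lime glass with n = 0.302.

soda-lime glass, n = 0.302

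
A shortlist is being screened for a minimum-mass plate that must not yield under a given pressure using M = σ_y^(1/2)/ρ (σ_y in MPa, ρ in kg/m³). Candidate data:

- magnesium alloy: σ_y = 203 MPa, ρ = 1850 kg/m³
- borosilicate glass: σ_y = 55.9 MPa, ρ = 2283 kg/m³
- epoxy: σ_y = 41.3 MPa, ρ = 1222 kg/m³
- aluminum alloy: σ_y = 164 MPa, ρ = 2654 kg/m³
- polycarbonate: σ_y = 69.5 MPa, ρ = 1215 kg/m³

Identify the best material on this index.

Evaluate M for each candidate:
  magnesium alloy: M = 7.70×10⁻³
  polycarbonate: M = 6.86×10⁻³
  epoxy: M = 5.26×10⁻³
  aluminum alloy: M = 4.83×10⁻³
  borosilicate glass: M = 3.27×10⁻³
The maximum is for magnesium alloy.

magnesium alloy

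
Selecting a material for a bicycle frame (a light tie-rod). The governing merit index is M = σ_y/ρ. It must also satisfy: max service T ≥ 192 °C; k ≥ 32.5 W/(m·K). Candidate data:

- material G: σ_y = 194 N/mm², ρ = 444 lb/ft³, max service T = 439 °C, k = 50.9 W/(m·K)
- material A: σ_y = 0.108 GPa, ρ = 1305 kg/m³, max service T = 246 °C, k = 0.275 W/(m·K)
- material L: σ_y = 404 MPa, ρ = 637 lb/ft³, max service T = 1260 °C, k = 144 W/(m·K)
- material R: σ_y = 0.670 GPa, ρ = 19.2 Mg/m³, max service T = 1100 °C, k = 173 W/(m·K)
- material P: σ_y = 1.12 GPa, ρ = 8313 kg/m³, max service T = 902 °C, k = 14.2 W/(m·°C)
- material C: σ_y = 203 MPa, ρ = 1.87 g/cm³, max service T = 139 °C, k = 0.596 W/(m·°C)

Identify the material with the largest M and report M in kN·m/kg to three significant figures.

material L, M = 39.6 kN·m/kg

Screen on constraints: max service T ≥ 192 °C; k ≥ 32.5 W/(m·K). Survivors: material G, material L, material R.
Convert each candidate to consistent units, then evaluate M:
  material G: σ_y = 194.0 MPa, ρ = 7112 kg/m³
  material L: σ_y = 404.0 MPa, ρ = 10200 kg/m³
  material R: σ_y = 670.0 MPa, ρ = 19200 kg/m³
  material L: M = 39.6 kN·m/kg
  material R: M = 34.9 kN·m/kg
  material G: M = 27.3 kN·m/kg
Material L ranks first.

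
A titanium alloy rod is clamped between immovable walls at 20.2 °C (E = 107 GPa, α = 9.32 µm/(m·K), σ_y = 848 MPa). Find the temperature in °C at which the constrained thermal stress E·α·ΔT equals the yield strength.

871 °C

E·α·ΔT = 848.0 MPa ⇒ ΔT = 848.0 / (107.0×10³ × 9.32×10⁻⁶) = 850.3 K.
T = 20.2 + 850.3 = 870.5 °C.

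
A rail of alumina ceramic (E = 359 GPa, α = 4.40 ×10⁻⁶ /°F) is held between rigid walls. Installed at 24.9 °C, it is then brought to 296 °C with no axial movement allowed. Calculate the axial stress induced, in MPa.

771 MPa

α = 4.40×10⁻⁶/°F × 9/5 = 7.92×10⁻⁶/K.
ΔT = 271.1 K. Constrained thermal stress σ = E·α·ΔT = 359.0×10³ MPa × 7.92×10⁻⁶ × 271.1 = 771 MPa (compressive).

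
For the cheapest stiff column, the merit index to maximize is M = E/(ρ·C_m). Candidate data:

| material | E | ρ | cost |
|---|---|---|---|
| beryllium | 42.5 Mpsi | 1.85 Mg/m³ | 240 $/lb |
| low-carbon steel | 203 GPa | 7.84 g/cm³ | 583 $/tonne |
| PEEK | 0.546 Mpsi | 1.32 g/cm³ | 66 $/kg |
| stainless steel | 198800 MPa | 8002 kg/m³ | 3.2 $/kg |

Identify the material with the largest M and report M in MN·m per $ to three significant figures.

low-carbon steel, M = 44.4 MN·m per $

After converting to SI:
  beryllium: E = 293.0 GPa, ρ = 1850 kg/m³, cost = 529.1 $/kg
  low-carbon steel: E = 203.0 GPa, ρ = 7840 kg/m³, cost = 0.5830 $/kg
  PEEK: E = 3.765 GPa, ρ = 1320 kg/m³, cost = 66.00 $/kg
  stainless steel: E = 198.8 GPa, ρ = 8002 kg/m³, cost = 3.200 $/kg
  low-carbon steel: M = 44.4 MN·m per $
  stainless steel: M = 7.76 MN·m per $
  beryllium: M = 0.299 MN·m per $
  PEEK: M = 0.0432 MN·m per $
Low-carbon steel has the largest M.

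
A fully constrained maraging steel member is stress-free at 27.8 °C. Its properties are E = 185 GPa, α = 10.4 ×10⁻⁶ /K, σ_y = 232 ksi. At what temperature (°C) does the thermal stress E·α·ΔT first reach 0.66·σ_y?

σ_y = 232 ksi = 1600 MPa.
E·α·ΔT = 1056 MPa ⇒ ΔT = 1056 / (185.0×10³ × 10.4×10⁻⁶) = 548.7 K.
T = 27.8 + 548.7 = 576.5 °C.

577 °C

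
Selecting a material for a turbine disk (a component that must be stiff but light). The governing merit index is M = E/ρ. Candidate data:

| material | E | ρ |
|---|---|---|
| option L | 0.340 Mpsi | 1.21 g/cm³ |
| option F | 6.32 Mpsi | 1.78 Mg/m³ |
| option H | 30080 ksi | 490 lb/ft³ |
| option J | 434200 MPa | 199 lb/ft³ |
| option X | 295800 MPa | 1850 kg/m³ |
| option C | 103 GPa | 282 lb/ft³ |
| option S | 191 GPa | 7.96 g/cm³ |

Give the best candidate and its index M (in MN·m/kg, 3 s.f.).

After converting to SI:
  option L: E = 2.344 GPa, ρ = 1210 kg/m³
  option F: E = 43.57 GPa, ρ = 1780 kg/m³
  option H: E = 207.4 GPa, ρ = 7849 kg/m³
  option J: E = 434.2 GPa, ρ = 3188 kg/m³
  option X: E = 295.8 GPa, ρ = 1850 kg/m³
  option C: E = 103.0 GPa, ρ = 4517 kg/m³
  option S: E = 191.0 GPa, ρ = 7960 kg/m³
  option X: M = 160 MN·m/kg
  option J: M = 136 MN·m/kg
  option H: M = 26.4 MN·m/kg
  option F: M = 24.5 MN·m/kg
  option S: M = 24.0 MN·m/kg
  option C: M = 22.8 MN·m/kg
  option L: M = 1.94 MN·m/kg
The maximum is for option X.

option X, M = 160 MN·m/kg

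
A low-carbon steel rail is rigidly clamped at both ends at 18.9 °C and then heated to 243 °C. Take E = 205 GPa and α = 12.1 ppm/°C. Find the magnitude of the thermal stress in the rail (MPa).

ΔT = 224.1 K. Constrained thermal stress σ = E·α·ΔT = 205.0×10³ MPa × 12.1×10⁻⁶ × 224.1 = 556 MPa (compressive).

556 MPa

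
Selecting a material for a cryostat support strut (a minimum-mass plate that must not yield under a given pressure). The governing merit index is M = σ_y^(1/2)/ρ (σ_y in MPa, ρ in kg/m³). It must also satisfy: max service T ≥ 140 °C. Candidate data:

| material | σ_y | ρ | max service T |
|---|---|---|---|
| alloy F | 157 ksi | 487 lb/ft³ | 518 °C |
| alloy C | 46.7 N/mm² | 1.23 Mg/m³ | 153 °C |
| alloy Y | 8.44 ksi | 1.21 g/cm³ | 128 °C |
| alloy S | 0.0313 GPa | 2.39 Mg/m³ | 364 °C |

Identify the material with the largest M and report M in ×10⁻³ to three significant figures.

alloy C, M = 5.56×10⁻³

Screen on constraints: max service T ≥ 140 °C. Survivors: alloy F, alloy C, alloy S.
In SI units:
  alloy F: σ_y = 1082 MPa, ρ = 7801 kg/m³
  alloy C: σ_y = 46.70 MPa, ρ = 1230 kg/m³
  alloy S: σ_y = 31.30 MPa, ρ = 2390 kg/m³
  alloy C: M = 5.56×10⁻³
  alloy F: M = 4.22×10⁻³
  alloy S: M = 2.34×10⁻³
Alloy C ranks first.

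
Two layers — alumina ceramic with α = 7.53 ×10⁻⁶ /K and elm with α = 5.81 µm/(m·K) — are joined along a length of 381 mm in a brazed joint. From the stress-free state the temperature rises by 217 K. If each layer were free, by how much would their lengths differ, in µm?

142 µm

Δα = |7.53 − 5.81|×10⁻⁶/K = 1.72×10⁻⁶/K.
ΔL_mismatch = Δα·L·ΔT = 1.72×10⁻⁶ × 381.0 mm × 217.0 K = 142 µm.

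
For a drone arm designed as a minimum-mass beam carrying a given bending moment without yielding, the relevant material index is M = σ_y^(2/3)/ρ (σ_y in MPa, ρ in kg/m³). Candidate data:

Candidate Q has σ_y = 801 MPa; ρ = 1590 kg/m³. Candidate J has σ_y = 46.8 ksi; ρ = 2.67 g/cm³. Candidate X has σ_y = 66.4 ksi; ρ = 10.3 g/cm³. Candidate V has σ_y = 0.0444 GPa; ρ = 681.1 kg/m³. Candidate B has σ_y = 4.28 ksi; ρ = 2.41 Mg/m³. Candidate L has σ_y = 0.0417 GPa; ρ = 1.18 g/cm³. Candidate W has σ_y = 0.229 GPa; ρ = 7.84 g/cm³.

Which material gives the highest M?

Normalizing units and computing the index:
  candidate Q: σ_y = 801.0 MPa, ρ = 1590 kg/m³
  candidate J: σ_y = 322.7 MPa, ρ = 2670 kg/m³
  candidate X: σ_y = 457.8 MPa, ρ = 10300 kg/m³
  candidate V: σ_y = 44.40 MPa, ρ = 681.1 kg/m³
  candidate B: σ_y = 29.51 MPa, ρ = 2410 kg/m³
  candidate L: σ_y = 41.70 MPa, ρ = 1180 kg/m³
  candidate W: σ_y = 229.0 MPa, ρ = 7840 kg/m³
  candidate Q: M = 54.2×10⁻³
  candidate V: M = 18.4×10⁻³
  candidate J: M = 17.6×10⁻³
  candidate L: M = 10.2×10⁻³
  candidate X: M = 5.77×10⁻³
  candidate W: M = 4.77×10⁻³
  candidate B: M = 3.96×10⁻³
Candidate Q ranks first.

candidate Q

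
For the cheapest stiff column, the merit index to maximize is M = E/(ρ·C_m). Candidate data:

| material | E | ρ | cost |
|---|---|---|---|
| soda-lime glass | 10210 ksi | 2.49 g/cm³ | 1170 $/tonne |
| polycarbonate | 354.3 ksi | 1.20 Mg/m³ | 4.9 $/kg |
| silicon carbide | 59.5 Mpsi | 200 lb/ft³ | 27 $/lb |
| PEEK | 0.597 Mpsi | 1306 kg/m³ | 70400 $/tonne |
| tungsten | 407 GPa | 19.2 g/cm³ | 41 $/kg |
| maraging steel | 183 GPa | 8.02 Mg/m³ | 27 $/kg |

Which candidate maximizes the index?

After converting to SI:
  soda-lime glass: E = 70.40 GPa, ρ = 2490 kg/m³, cost = 1.170 $/kg
  polycarbonate: E = 2.443 GPa, ρ = 1200 kg/m³, cost = 4.900 $/kg
  silicon carbide: E = 410.2 GPa, ρ = 3204 kg/m³, cost = 59.52 $/kg
  PEEK: E = 4.116 GPa, ρ = 1306 kg/m³, cost = 70.40 $/kg
  tungsten: E = 407.0 GPa, ρ = 19200 kg/m³, cost = 41.00 $/kg
  maraging steel: E = 183.0 GPa, ρ = 8020 kg/m³, cost = 27.00 $/kg
  soda-lime glass: M = 24.2 MN·m per $
  silicon carbide: M = 2.15 MN·m per $
  maraging steel: M = 0.845 MN·m per $
  tungsten: M = 0.517 MN·m per $
  polycarbonate: M = 0.415 MN·m per $
  PEEK: M = 0.0448 MN·m per $
The maximum is for soda-lime glass.

soda-lime glass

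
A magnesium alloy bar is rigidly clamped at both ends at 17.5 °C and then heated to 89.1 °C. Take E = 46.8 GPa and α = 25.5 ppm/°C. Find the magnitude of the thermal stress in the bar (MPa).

85.4 MPa

ΔT = 71.60 K. Constrained thermal stress σ = E·α·ΔT = 46.80×10³ MPa × 25.5×10⁻⁶ × 71.60 = 85.4 MPa (compressive).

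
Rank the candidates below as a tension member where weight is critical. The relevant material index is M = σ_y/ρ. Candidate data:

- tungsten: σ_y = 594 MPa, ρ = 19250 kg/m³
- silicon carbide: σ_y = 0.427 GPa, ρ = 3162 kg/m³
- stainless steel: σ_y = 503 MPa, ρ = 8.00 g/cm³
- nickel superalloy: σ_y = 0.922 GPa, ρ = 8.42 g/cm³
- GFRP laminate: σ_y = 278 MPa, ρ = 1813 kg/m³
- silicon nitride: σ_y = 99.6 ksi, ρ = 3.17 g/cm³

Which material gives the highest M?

Convert each candidate to consistent units, then evaluate M:
  tungsten: σ_y = 594.0 MPa, ρ = 19250 kg/m³
  silicon carbide: σ_y = 427.0 MPa, ρ = 3162 kg/m³
  stainless steel: σ_y = 503.0 MPa, ρ = 8000 kg/m³
  nickel superalloy: σ_y = 922.0 MPa, ρ = 8420 kg/m³
  GFRP laminate: σ_y = 278.0 MPa, ρ = 1813 kg/m³
  silicon nitride: σ_y = 686.7 MPa, ρ = 3170 kg/m³
  silicon nitride: M = 217 kN·m/kg
  GFRP laminate: M = 153 kN·m/kg
  silicon carbide: M = 135 kN·m/kg
  nickel superalloy: M = 110 kN·m/kg
  stainless steel: M = 62.9 kN·m/kg
  tungsten: M = 30.9 kN·m/kg
Silicon nitride ranks first.

silicon nitride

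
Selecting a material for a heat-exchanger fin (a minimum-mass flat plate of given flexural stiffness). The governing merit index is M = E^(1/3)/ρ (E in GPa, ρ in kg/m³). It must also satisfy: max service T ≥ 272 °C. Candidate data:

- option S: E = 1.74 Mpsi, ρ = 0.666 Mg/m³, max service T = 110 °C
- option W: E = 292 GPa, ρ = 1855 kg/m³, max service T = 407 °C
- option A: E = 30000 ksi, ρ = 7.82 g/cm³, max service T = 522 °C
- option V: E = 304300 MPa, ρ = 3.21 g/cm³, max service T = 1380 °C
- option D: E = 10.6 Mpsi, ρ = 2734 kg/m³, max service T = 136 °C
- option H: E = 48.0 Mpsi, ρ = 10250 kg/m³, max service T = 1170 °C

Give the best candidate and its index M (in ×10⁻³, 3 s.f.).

option W, M = 3.58×10⁻³

Screen on constraints: max service T ≥ 272 °C. Survivors: option W, option A, option V, option H.
After converting to SI:
  option W: E = 292.0 GPa, ρ = 1855 kg/m³
  option A: E = 206.8 GPa, ρ = 7820 kg/m³
  option V: E = 304.3 GPa, ρ = 3210 kg/m³
  option H: E = 330.9 GPa, ρ = 10250 kg/m³
  option W: M = 3.58×10⁻³
  option V: M = 2.10×10⁻³
  option A: M = 0.756×10⁻³
  option H: M = 0.675×10⁻³
Option W ranks first.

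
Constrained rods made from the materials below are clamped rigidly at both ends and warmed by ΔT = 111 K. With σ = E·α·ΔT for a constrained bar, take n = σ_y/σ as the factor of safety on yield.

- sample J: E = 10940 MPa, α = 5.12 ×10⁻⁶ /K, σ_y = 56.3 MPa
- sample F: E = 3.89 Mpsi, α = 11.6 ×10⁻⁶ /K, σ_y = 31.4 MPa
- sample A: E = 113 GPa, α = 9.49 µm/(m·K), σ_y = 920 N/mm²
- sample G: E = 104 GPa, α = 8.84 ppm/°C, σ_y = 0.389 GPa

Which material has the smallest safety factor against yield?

Per material, after unit conversion:
  sample J: E = 10.94, α = 5.12, σ_y = 56.30 → σ = 6.22 MPa, n = 9.06
  sample F: E = 26.82, α = 11.6, σ_y = 31.40 → σ = 34.5 MPa, n = 0.909
  sample A: E = 113.0, α = 9.49, σ_y = 920.0 → σ = 119 MPa, n = 7.73
  sample G: E = 104.0, α = 8.84, σ_y = 389.0 → σ = 102 MPa, n = 3.81
The minimum is sample F at n = 0.909.

sample F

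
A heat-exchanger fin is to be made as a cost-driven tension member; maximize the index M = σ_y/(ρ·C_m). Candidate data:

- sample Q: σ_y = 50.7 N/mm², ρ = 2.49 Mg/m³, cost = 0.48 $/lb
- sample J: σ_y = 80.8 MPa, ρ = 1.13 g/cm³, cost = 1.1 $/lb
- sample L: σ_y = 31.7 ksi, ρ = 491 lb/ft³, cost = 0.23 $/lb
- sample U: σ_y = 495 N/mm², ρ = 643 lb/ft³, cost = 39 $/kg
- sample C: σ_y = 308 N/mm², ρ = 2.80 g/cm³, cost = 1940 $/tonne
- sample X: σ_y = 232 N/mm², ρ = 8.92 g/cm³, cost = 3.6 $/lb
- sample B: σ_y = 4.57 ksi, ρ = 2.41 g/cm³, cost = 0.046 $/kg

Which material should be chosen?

After converting to SI:
  sample Q: σ_y = 50.70 MPa, ρ = 2490 kg/m³, cost = 1.058 $/kg
  sample J: σ_y = 80.80 MPa, ρ = 1130 kg/m³, cost = 2.425 $/kg
  sample L: σ_y = 218.6 MPa, ρ = 7865 kg/m³, cost = 0.5071 $/kg
  sample U: σ_y = 495.0 MPa, ρ = 10300 kg/m³, cost = 39.00 $/kg
  sample C: σ_y = 308.0 MPa, ρ = 2800 kg/m³, cost = 1.940 $/kg
  sample X: σ_y = 232.0 MPa, ρ = 8920 kg/m³, cost = 7.937 $/kg
  sample B: σ_y = 31.51 MPa, ρ = 2410 kg/m³, cost = 0.04600 $/kg
  sample B: M = 284 kN·m per $
  sample C: M = 56.7 kN·m per $
  sample L: M = 54.8 kN·m per $
  sample J: M = 29.5 kN·m per $
  sample Q: M = 19.2 kN·m per $
  sample X: M = 3.28 kN·m per $
  sample U: M = 1.23 kN·m per $
Sample B has the largest M.

sample B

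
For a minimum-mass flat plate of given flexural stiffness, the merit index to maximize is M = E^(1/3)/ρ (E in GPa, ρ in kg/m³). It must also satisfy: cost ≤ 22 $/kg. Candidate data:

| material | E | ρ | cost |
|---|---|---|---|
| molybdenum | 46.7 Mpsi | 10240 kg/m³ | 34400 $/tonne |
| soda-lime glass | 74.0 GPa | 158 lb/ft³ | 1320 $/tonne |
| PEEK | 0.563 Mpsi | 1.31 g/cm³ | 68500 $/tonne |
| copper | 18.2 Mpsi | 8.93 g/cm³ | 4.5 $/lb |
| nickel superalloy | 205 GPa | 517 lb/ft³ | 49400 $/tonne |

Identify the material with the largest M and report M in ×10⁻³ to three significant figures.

soda-lime glass, M = 1.66×10⁻³

Screen on constraints: cost ≤ 22 $/kg. Survivors: soda-lime glass, copper.
Normalizing units and computing the index:
  soda-lime glass: E = 74.00 GPa, ρ = 2531 kg/m³
  copper: E = 125.5 GPa, ρ = 8930 kg/m³
  soda-lime glass: M = 1.66×10⁻³
  copper: M = 0.561×10⁻³
Soda-lime glass has the largest M.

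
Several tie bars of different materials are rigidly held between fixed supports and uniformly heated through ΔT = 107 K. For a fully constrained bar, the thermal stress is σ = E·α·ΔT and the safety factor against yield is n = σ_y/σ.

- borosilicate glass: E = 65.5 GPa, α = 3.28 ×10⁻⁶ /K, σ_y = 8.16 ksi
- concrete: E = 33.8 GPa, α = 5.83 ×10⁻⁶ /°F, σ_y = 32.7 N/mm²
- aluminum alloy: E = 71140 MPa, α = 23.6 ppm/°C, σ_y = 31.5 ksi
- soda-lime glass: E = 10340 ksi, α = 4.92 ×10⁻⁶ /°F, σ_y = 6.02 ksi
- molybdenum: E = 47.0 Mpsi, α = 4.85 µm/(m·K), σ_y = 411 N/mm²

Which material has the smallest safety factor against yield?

soda-lime glass

Converting E to GPa, α to ×10⁻⁶/K, σ_y to MPa, then σ and n for each:
  borosilicate glass: E = 65.50, α = 3.28, σ_y = 56.26 → σ = 23.0 MPa, n = 2.45
  concrete: E = 33.80, α = 10.5, σ_y = 32.70 → σ = 38.0 MPa, n = 0.862
  aluminum alloy: E = 71.14, α = 23.6, σ_y = 217.2 → σ = 180 MPa, n = 1.21
  soda-lime glass: E = 71.29, α = 8.86, σ_y = 41.51 → σ = 67.6 MPa, n = 0.614
  molybdenum: E = 324.1, α = 4.85, σ_y = 411.0 → σ = 168 MPa, n = 2.44
Smallest n: soda-lime glass with n = 0.614.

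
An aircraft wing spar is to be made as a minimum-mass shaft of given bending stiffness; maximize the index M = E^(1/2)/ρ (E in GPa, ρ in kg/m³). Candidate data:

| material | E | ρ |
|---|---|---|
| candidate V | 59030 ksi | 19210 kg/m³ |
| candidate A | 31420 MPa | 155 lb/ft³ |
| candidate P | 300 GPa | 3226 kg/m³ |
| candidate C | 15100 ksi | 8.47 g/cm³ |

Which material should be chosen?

Normalizing units and computing the index:
  candidate V: E = 407.0 GPa, ρ = 19210 kg/m³
  candidate A: E = 31.42 GPa, ρ = 2483 kg/m³
  candidate P: E = 300.0 GPa, ρ = 3226 kg/m³
  candidate C: E = 104.1 GPa, ρ = 8470 kg/m³
  candidate P: M = 5.37×10⁻³
  candidate A: M = 2.26×10⁻³
  candidate C: M = 1.20×10⁻³
  candidate V: M = 1.05×10⁻³
Highest index: candidate P.

candidate P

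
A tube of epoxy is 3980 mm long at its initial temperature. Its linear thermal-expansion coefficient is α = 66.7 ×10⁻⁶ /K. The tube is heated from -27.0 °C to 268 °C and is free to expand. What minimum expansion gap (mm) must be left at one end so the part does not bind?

ΔT = 268 − (-27.0) = 295.0 K.
ΔL = α·L₀·ΔT = 66.7×10⁻⁶ × 3980 mm × 295.0 K = 78.3 mm.

78.3 mm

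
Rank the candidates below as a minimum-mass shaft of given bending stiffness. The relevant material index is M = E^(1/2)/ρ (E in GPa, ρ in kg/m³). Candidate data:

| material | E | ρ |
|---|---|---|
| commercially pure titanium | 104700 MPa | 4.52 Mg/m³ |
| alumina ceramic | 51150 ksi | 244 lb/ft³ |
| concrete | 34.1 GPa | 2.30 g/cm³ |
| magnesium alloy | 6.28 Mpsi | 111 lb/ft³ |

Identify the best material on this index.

In SI units:
  commercially pure titanium: E = 104.7 GPa, ρ = 4520 kg/m³
  alumina ceramic: E = 352.7 GPa, ρ = 3909 kg/m³
  concrete: E = 34.10 GPa, ρ = 2300 kg/m³
  magnesium alloy: E = 43.30 GPa, ρ = 1778 kg/m³
  alumina ceramic: M = 4.80×10⁻³
  magnesium alloy: M = 3.70×10⁻³
  concrete: M = 2.54×10⁻³
  commercially pure titanium: M = 2.26×10⁻³
Alumina ceramic ranks first.

alumina ceramic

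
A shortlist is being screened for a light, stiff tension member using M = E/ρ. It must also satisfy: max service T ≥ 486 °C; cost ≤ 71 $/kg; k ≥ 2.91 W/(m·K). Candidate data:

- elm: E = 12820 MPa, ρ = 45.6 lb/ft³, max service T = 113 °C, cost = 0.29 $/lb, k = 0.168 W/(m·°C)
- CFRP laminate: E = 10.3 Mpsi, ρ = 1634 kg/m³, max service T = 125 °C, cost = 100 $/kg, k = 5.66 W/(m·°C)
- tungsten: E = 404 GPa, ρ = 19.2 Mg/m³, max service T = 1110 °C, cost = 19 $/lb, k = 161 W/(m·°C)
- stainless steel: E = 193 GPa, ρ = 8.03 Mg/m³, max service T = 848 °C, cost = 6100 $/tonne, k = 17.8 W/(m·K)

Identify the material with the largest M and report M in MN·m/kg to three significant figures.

Screen on constraints: max service T ≥ 486 °C; cost ≤ 71 $/kg; k ≥ 2.91 W/(m·K). Survivors: tungsten, stainless steel.
Normalizing units and computing the index:
  tungsten: E = 404.0 GPa, ρ = 19200 kg/m³
  stainless steel: E = 193.0 GPa, ρ = 8030 kg/m³
  stainless steel: M = 24.0 MN·m/kg
  tungsten: M = 21.0 MN·m/kg
Stainless steel has the largest M.

stainless steel, M = 24.0 MN·m/kg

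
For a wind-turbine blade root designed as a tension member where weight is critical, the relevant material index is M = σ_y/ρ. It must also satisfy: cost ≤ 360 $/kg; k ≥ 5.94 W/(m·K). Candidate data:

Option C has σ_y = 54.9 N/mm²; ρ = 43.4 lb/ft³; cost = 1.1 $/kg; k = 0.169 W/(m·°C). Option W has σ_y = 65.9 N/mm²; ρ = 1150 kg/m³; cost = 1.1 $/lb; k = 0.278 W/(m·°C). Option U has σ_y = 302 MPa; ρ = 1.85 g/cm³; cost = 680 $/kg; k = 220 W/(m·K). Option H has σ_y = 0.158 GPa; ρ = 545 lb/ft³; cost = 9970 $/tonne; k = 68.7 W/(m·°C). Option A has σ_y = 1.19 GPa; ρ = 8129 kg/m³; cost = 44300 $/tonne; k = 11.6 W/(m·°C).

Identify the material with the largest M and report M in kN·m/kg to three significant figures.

Screen on constraints: cost ≤ 360 $/kg; k ≥ 5.94 W/(m·K). Survivors: option H, option A.
In SI units:
  option H: σ_y = 158.0 MPa, ρ = 8730 kg/m³
  option A: σ_y = 1190 MPa, ρ = 8129 kg/m³
  option A: M = 146 kN·m/kg
  option H: M = 18.1 kN·m/kg
Highest index: option A.

option A, M = 146 kN·m/kg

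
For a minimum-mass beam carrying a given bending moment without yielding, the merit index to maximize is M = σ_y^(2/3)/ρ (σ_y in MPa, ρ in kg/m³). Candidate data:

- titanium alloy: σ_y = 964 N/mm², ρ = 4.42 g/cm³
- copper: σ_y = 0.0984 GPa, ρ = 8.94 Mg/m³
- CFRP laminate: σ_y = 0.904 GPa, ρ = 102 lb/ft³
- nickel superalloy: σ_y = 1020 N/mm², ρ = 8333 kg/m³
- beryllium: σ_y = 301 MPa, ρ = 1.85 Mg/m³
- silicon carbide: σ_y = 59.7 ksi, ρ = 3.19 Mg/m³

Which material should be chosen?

CFRP laminate

Putting every candidate on a common basis:
  titanium alloy: σ_y = 964.0 MPa, ρ = 4420 kg/m³
  copper: σ_y = 98.40 MPa, ρ = 8940 kg/m³
  CFRP laminate: σ_y = 904.0 MPa, ρ = 1634 kg/m³
  nickel superalloy: σ_y = 1020 MPa, ρ = 8333 kg/m³
  beryllium: σ_y = 301.0 MPa, ρ = 1850 kg/m³
  silicon carbide: σ_y = 411.6 MPa, ρ = 3190 kg/m³
  CFRP laminate: M = 57.2×10⁻³
  beryllium: M = 24.3×10⁻³
  titanium alloy: M = 22.1×10⁻³
  silicon carbide: M = 17.3×10⁻³
  nickel superalloy: M = 12.2×10⁻³
  copper: M = 2.38×10⁻³
CFRP laminate ranks first.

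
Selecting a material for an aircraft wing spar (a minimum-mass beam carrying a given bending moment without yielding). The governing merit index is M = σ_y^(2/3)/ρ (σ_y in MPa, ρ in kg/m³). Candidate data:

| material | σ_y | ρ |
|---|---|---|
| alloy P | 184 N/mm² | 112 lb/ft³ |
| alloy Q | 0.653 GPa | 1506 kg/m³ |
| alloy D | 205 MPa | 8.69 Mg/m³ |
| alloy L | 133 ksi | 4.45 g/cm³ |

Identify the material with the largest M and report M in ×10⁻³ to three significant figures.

alloy Q, M = 50.0×10⁻³

Convert each candidate to consistent units, then evaluate M:
  alloy P: σ_y = 184.0 MPa, ρ = 1794 kg/m³
  alloy Q: σ_y = 653.0 MPa, ρ = 1506 kg/m³
  alloy D: σ_y = 205.0 MPa, ρ = 8690 kg/m³
  alloy L: σ_y = 917.0 MPa, ρ = 4450 kg/m³
  alloy Q: M = 50.0×10⁻³
  alloy L: M = 21.2×10⁻³
  alloy P: M = 18.0×10⁻³
  alloy D: M = 4.00×10⁻³
Alloy Q has the largest M.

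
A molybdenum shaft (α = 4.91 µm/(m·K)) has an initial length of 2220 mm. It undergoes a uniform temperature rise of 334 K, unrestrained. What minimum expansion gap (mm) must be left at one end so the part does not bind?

ΔL = α·L₀·ΔT = 4.91×10⁻⁶ × 2220 mm × 334.0 K = 3.64 mm.

3.64 mm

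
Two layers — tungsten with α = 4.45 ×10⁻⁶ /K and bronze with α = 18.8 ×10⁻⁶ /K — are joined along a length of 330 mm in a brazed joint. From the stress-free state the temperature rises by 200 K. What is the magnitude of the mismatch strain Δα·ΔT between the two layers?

Δα = |4.45 − 18.8|×10⁻⁶/K = 14.4×10⁻⁶/K.
Mismatch strain = Δα·ΔT = 14.4×10⁻⁶ × 200.0 = 2.87×10⁻³.

2.87×10⁻³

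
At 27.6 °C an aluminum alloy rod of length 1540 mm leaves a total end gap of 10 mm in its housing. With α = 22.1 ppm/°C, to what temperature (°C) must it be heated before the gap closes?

α·L₀·ΔT = 10.0 mm ⇒ ΔT = 10.0 / (22.1×10⁻⁶ × 1540.0) = 293.8 K.
T = 27.6 + 293.8 = 321.4 °C.

321 °C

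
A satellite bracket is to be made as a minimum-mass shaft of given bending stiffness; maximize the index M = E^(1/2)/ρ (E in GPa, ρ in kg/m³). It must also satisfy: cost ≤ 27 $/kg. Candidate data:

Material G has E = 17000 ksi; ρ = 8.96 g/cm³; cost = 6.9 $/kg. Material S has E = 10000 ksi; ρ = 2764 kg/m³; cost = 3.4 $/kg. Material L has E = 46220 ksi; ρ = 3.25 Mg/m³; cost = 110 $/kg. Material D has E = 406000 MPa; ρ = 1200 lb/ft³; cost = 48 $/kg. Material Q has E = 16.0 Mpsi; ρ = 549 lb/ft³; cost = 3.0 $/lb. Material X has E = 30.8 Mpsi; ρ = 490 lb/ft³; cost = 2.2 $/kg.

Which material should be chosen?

material S

Screen on constraints: cost ≤ 27 $/kg. Survivors: material G, material S, material Q, material X.
After converting to SI:
  material G: E = 117.2 GPa, ρ = 8960 kg/m³
  material S: E = 68.95 GPa, ρ = 2764 kg/m³
  material Q: E = 110.3 GPa, ρ = 8794 kg/m³
  material X: E = 212.4 GPa, ρ = 7849 kg/m³
  material S: M = 3.00×10⁻³
  material X: M = 1.86×10⁻³
  material G: M = 1.21×10⁻³
  material Q: M = 1.19×10⁻³
Highest index: material S.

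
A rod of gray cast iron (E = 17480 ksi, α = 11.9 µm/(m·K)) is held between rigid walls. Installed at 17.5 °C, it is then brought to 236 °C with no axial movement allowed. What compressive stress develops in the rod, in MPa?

E = 17480 ksi = 120.5 GPa.
ΔT = 218.5 K. Constrained thermal stress σ = E·α·ΔT = 120.5×10³ MPa × 11.9×10⁻⁶ × 218.5 = 313 MPa (compressive).

313 MPa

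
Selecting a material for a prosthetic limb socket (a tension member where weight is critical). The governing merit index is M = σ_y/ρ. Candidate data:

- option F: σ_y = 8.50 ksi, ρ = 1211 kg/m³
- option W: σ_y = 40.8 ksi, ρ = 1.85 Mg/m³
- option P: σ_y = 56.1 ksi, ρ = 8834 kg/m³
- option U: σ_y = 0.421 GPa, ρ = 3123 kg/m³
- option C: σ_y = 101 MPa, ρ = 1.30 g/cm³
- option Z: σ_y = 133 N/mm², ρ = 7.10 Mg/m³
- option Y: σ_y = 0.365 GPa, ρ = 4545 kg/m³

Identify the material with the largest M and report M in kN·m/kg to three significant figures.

option W, M = 152 kN·m/kg

After converting to SI:
  option F: σ_y = 58.61 MPa, ρ = 1211 kg/m³
  option W: σ_y = 281.3 MPa, ρ = 1850 kg/m³
  option P: σ_y = 386.8 MPa, ρ = 8834 kg/m³
  option U: σ_y = 421.0 MPa, ρ = 3123 kg/m³
  option C: σ_y = 101.0 MPa, ρ = 1300 kg/m³
  option Z: σ_y = 133.0 MPa, ρ = 7100 kg/m³
  option Y: σ_y = 365.0 MPa, ρ = 4545 kg/m³
  option W: M = 152 kN·m/kg
  option U: M = 135 kN·m/kg
  option Y: M = 80.3 kN·m/kg
  option C: M = 77.7 kN·m/kg
  option F: M = 48.4 kN·m/kg
  option P: M = 43.8 kN·m/kg
  option Z: M = 18.7 kN·m/kg
Highest index: option W.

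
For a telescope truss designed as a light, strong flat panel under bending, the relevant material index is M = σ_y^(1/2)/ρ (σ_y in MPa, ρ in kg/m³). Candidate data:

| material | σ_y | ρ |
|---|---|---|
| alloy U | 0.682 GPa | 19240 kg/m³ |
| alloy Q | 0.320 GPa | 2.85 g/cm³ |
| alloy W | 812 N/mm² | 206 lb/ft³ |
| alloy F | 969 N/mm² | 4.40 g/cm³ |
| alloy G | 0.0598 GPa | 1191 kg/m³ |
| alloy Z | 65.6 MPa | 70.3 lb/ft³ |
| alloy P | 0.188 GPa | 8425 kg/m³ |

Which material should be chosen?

Putting every candidate on a common basis:
  alloy U: σ_y = 682.0 MPa, ρ = 19240 kg/m³
  alloy Q: σ_y = 320.0 MPa, ρ = 2850 kg/m³
  alloy W: σ_y = 812.0 MPa, ρ = 3300 kg/m³
  alloy F: σ_y = 969.0 MPa, ρ = 4400 kg/m³
  alloy G: σ_y = 59.80 MPa, ρ = 1191 kg/m³
  alloy Z: σ_y = 65.60 MPa, ρ = 1126 kg/m³
  alloy P: σ_y = 188.0 MPa, ρ = 8425 kg/m³
  alloy W: M = 8.64×10⁻³
  alloy Z: M = 7.19×10⁻³
  alloy F: M = 7.07×10⁻³
  alloy G: M = 6.49×10⁻³
  alloy Q: M = 6.28×10⁻³
  alloy P: M = 1.63×10⁻³
  alloy U: M = 1.36×10⁻³
Alloy W ranks first.

alloy W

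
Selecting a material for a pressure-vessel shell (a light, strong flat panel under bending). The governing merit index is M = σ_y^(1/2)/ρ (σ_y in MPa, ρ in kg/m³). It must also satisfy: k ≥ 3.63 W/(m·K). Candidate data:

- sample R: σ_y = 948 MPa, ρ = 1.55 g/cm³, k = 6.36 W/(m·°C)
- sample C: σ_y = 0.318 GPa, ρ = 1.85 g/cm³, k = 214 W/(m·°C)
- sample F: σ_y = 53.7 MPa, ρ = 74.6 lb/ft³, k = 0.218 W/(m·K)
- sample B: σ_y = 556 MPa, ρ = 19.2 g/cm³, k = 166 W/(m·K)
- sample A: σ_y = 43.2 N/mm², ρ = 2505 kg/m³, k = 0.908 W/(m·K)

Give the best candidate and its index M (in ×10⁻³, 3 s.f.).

Screen on constraints: k ≥ 3.63 W/(m·K). Survivors: sample R, sample C, sample B.
In SI units:
  sample R: σ_y = 948.0 MPa, ρ = 1550 kg/m³
  sample C: σ_y = 318.0 MPa, ρ = 1850 kg/m³
  sample B: σ_y = 556.0 MPa, ρ = 19200 kg/m³
  sample R: M = 19.9×10⁻³
  sample C: M = 9.64×10⁻³
  sample B: M = 1.23×10⁻³
Sample R has the largest M.

sample R, M = 19.9×10⁻³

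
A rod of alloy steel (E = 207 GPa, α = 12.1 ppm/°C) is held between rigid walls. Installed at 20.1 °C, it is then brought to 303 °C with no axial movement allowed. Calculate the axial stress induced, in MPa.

ΔT = 282.9 K. Constrained thermal stress σ = E·α·ΔT = 207.0×10³ MPa × 12.1×10⁻⁶ × 282.9 = 709 MPa (compressive).

709 MPa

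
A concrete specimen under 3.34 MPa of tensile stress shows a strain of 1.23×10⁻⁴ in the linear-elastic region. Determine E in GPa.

E = σ/ε = 3.34 MPa / 1.23×10⁻⁴ = 27150 MPa = 27.2 GPa.

27.2 GPa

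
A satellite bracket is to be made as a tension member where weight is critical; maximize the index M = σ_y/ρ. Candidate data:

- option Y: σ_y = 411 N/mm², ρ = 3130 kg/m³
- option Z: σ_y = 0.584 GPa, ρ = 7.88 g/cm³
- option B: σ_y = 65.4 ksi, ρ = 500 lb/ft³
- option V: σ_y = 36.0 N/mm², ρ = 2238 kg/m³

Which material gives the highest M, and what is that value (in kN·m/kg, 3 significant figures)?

In SI units:
  option Y: σ_y = 411.0 MPa, ρ = 3130 kg/m³
  option Z: σ_y = 584.0 MPa, ρ = 7880 kg/m³
  option B: σ_y = 450.9 MPa, ρ = 8009 kg/m³
  option V: σ_y = 36.00 MPa, ρ = 2238 kg/m³
  option Y: M = 131 kN·m/kg
  option Z: M = 74.1 kN·m/kg
  option B: M = 56.3 kN·m/kg
  option V: M = 16.1 kN·m/kg
Option Y ranks first.

option Y, M = 131 kN·m/kg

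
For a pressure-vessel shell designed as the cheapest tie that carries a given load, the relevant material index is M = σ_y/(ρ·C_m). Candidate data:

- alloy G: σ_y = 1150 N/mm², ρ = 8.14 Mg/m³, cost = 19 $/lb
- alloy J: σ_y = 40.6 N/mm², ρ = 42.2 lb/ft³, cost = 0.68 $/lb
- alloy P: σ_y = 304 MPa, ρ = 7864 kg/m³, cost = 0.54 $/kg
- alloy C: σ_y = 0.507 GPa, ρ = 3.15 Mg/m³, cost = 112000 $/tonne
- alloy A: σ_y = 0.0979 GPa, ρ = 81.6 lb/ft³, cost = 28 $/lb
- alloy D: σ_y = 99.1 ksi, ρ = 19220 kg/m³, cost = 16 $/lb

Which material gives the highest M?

alloy P

Convert each candidate to consistent units, then evaluate M:
  alloy G: σ_y = 1150 MPa, ρ = 8140 kg/m³, cost = 41.89 $/kg
  alloy J: σ_y = 40.60 MPa, ρ = 676.0 kg/m³, cost = 1.499 $/kg
  alloy P: σ_y = 304.0 MPa, ρ = 7864 kg/m³, cost = 0.5400 $/kg
  alloy C: σ_y = 507.0 MPa, ρ = 3150 kg/m³, cost = 112.0 $/kg
  alloy A: σ_y = 97.90 MPa, ρ = 1307 kg/m³, cost = 61.73 $/kg
  alloy D: σ_y = 683.3 MPa, ρ = 19220 kg/m³, cost = 35.27 $/kg
  alloy P: M = 71.6 kN·m per $
  alloy J: M = 40.1 kN·m per $
  alloy G: M = 3.37 kN·m per $
  alloy C: M = 1.44 kN·m per $
  alloy A: M = 1.21 kN·m per $
  alloy D: M = 1.01 kN·m per $
Alloy P has the largest M.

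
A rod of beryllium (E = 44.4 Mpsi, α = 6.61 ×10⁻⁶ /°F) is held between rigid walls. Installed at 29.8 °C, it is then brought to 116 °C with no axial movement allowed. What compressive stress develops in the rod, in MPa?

314 MPa

E = 44.4 Mpsi = 306.1 GPa.
α = 6.61×10⁻⁶/°F × 9/5 = 11.9×10⁻⁶/K.
ΔT = 86.20 K. Constrained thermal stress σ = E·α·ΔT = 306.1×10³ MPa × 11.9×10⁻⁶ × 86.20 = 314 MPa (compressive).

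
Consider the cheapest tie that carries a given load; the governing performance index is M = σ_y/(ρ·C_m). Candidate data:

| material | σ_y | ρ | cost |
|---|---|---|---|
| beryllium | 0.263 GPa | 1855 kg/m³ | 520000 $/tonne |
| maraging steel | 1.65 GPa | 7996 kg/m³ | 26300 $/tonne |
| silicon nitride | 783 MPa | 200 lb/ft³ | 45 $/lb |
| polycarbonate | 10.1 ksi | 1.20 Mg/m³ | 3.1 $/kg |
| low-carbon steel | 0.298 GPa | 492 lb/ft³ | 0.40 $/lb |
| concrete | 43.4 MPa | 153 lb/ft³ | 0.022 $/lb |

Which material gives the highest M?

concrete

Normalizing units and computing the index:
  beryllium: σ_y = 263.0 MPa, ρ = 1855 kg/m³, cost = 520.0 $/kg
  maraging steel: σ_y = 1650 MPa, ρ = 7996 kg/m³, cost = 26.30 $/kg
  silicon nitride: σ_y = 783.0 MPa, ρ = 3204 kg/m³, cost = 99.21 $/kg
  polycarbonate: σ_y = 69.64 MPa, ρ = 1200 kg/m³, cost = 3.100 $/kg
  low-carbon steel: σ_y = 298.0 MPa, ρ = 7881 kg/m³, cost = 0.8818 $/kg
  concrete: σ_y = 43.40 MPa, ρ = 2451 kg/m³, cost = 0.04850 $/kg
  concrete: M = 365 kN·m per $
  low-carbon steel: M = 42.9 kN·m per $
  polycarbonate: M = 18.7 kN·m per $
  maraging steel: M = 7.85 kN·m per $
  silicon nitride: M = 2.46 kN·m per $
  beryllium: M = 0.273 kN·m per $
The maximum is for concrete.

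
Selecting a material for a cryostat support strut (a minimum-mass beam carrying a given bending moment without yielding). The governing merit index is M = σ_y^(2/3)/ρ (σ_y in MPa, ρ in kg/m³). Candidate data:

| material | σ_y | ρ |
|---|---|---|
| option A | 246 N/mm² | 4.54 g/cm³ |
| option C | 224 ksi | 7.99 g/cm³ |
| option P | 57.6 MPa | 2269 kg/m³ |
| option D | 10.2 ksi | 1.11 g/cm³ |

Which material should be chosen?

After converting to SI:
  option A: σ_y = 246.0 MPa, ρ = 4540 kg/m³
  option C: σ_y = 1544 MPa, ρ = 7990 kg/m³
  option P: σ_y = 57.60 MPa, ρ = 2269 kg/m³
  option D: σ_y = 70.33 MPa, ρ = 1110 kg/m³
  option C: M = 16.7×10⁻³
  option D: M = 15.3×10⁻³
  option A: M = 8.65×10⁻³
  option P: M = 6.57×10⁻³
Highest index: option C.

option C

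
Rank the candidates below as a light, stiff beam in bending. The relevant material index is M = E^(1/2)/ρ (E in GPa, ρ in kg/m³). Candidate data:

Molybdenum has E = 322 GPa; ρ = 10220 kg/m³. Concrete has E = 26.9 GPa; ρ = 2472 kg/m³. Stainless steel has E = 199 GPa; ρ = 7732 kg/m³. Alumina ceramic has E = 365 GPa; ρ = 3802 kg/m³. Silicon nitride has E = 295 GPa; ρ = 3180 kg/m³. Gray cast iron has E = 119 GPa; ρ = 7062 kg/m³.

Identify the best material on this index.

Computing M directly (units already consistent):
  silicon nitride: M = 5.40×10⁻³
  alumina ceramic: M = 5.02×10⁻³
  concrete: M = 2.10×10⁻³
  stainless steel: M = 1.82×10⁻³
  molybdenum: M = 1.76×10⁻³
  gray cast iron: M = 1.54×10⁻³
Highest index: silicon nitride.

silicon nitride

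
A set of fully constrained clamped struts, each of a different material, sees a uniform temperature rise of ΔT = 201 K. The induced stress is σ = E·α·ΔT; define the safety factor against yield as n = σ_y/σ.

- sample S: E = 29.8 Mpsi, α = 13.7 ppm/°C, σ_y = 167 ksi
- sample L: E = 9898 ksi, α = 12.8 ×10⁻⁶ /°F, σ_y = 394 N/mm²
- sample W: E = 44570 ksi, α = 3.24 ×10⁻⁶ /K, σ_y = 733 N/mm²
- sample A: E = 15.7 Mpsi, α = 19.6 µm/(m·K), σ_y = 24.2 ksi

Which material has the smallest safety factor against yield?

In consistent units (E in GPa, α in ×10⁻⁶/K, σ_y in MPa):
  sample S: E = 205.5, α = 13.7, σ_y = 1151 → σ = 566 MPa, n = 2.04
  sample L: E = 68.24, α = 23.0, σ_y = 394.0 → σ = 316 MPa, n = 1.25
  sample W: E = 307.3, α = 3.24, σ_y = 733.0 → σ = 200 MPa, n = 3.66
  sample A: E = 108.2, α = 19.6, σ_y = 166.9 → σ = 426 MPa, n = 0.391
Sample A has the lowest safety factor, n = 0.391.

sample A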